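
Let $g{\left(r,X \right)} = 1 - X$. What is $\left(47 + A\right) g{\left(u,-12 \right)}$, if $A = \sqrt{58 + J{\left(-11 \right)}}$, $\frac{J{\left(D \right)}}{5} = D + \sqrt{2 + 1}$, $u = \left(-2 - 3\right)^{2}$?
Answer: $611 + 13 \sqrt{3 + 5 \sqrt{3}} \approx 655.39$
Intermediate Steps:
$u = 25$ ($u = \left(-5\right)^{2} = 25$)
$J{\left(D \right)} = 5 D + 5 \sqrt{3}$ ($J{\left(D \right)} = 5 \left(D + \sqrt{2 + 1}\right) = 5 \left(D + \sqrt{3}\right) = 5 D + 5 \sqrt{3}$)
$A = \sqrt{3 + 5 \sqrt{3}}$ ($A = \sqrt{58 + \left(5 \left(-11\right) + 5 \sqrt{3}\right)} = \sqrt{58 - \left(55 - 5 \sqrt{3}\right)} = \sqrt{3 + 5 \sqrt{3}} \approx 3.4147$)
$\left(47 + A\right) g{\left(u,-12 \right)} = \left(47 + \sqrt{3 + 5 \sqrt{3}}\right) \left(1 - -12\right) = \left(47 + \sqrt{3 + 5 \sqrt{3}}\right) \left(1 + 12\right) = \left(47 + \sqrt{3 + 5 \sqrt{3}}\right) 13 = 611 + 13 \sqrt{3 + 5 \sqrt{3}}$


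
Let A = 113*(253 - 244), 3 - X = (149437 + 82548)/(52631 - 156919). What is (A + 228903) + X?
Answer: 23978441809/104288 ≈ 2.2993e+5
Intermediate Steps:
X = 544849/104288 (X = 3 - (149437 + 82548)/(52631 - 156919) = 3 - 231985/(-104288) = 3 - 231985*(-1)/104288 = 3 - 1*(-231985/104288) = 3 + 231985/104288 = 544849/104288 ≈ 5.2245)
A = 1017 (A = 113*9 = 1017)
(A + 228903) + X = (1017 + 228903) + 544849/104288 = 229920 + 544849/104288 = 23978441809/104288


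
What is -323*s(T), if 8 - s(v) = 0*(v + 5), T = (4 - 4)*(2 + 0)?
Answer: -2584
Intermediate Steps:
T = 0 (T = 0*2 = 0)
s(v) = 8 (s(v) = 8 - 0*(v + 5) = 8 - 0*(5 + v) = 8 - 1*0 = 8 + 0 = 8)
-323*s(T) = -323*8 = -2584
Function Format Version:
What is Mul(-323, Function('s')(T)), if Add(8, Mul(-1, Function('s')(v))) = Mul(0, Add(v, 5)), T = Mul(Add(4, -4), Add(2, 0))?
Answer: -2584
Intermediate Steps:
T = 0 (T = Mul(0, 2) = 0)
Function('s')(v) = 8 (Function('s')(v) = Add(8, Mul(-1, Mul(0, Add(v, 5)))) = Add(8, Mul(-1, Mul(0, Add(5, v)))) = Add(8, Mul(-1, 0)) = Add(8, 0) = 8)
Mul(-323, Function('s')(T)) = Mul(-323, 8) = -2584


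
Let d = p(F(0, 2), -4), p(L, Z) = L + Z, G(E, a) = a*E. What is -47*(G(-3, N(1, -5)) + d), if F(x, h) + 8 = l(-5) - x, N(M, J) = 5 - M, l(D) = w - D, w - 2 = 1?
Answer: 752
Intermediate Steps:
w = 3 (w = 2 + 1 = 3)
l(D) = 3 - D
G(E, a) = E*a
F(x, h) = -x (F(x, h) = -8 + ((3 - 1*(-5)) - x) = -8 + ((3 + 5) - x) = -8 + (8 - x) = -x)
d = -4 (d = -1*0 - 4 = 0 - 4 = -4)
-47*(G(-3, N(1, -5)) + d) = -47*(-3*(5 - 1*1) - 4) = -47*(-3*(5 - 1) - 4) = -47*(-3*4 - 4) = -47*(-12 - 4) = -47*(-16) = 752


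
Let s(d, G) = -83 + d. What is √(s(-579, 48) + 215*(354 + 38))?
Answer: √83618 ≈ 289.17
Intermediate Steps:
√(s(-579, 48) + 215*(354 + 38)) = √((-83 - 579) + 215*(354 + 38)) = √(-662 + 215*392) = √(-662 + 84280) = √83618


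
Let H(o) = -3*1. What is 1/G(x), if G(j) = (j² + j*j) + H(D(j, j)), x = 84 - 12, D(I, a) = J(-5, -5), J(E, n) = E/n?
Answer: 1/10365 ≈ 9.6478e-5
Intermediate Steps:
D(I, a) = 1 (D(I, a) = -5/(-5) = -5*(-⅕) = 1)
x = 72
H(o) = -3
G(j) = -3 + 2*j² (G(j) = (j² + j*j) - 3 = (j² + j²) - 3 = 2*j² - 3 = -3 + 2*j²)
1/G(x) = 1/(-3 + 2*72²) = 1/(-3 + 2*5184) = 1/(-3 + 10368) = 1/10365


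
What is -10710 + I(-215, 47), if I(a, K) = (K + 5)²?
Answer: -8006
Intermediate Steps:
I(a, K) = (5 + K)²
-10710 + I(-215, 47) = -10710 + (5 + 47)² = -10710 + 52² = -10710 + 2704 = -8006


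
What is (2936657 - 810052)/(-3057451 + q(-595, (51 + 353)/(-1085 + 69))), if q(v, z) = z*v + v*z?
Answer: -270078835/388236182 ≈ -0.69566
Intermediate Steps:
q(v, z) = 2*v*z (q(v, z) = v*z + v*z = 2*v*z)
(2936657 - 810052)/(-3057451 + q(-595, (51 + 353)/(-1085 + 69))) = (2936657 - 810052)/(-3057451 + 2*(-595)*((51 + 353)/(-1085 + 69))) = 2126605/(-3057451 + 2*(-595)*(404/(-1016))) = 2126605/(-3057451 + 2*(-595)*(404*(-1/1016))) = 2126605/(-3057451 + 2*(-595)*(-101/254)) = 2126605/(-3057451 + 60095/127) = 2126605/(-388236182/127) = 2126605*(-127/388236182) = -270078835/388236182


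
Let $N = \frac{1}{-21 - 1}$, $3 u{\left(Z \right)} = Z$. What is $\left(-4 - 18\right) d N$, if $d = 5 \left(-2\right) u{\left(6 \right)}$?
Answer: $-20$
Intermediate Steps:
$u{\left(Z \right)} = \frac{Z}{3}$
$N = - \frac{1}{22}$ ($N = \frac{1}{-22} = - \frac{1}{22} \approx -0.045455$)
$d = -20$ ($d = 5 \left(-2\right) \frac{1}{3} \cdot 6 = \left(-10\right) 2 = -20$)
$\left(-4 - 18\right) d N = \left(-4 - 18\right) \left(-20\right) \left(- \frac{1}{22}\right) = \left(-22\right) \left(-20\right) \left(- \frac{1}{22}\right) = 440 \left(- \frac{1}{22}\right) = -20$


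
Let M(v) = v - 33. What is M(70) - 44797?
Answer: -44760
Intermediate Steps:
M(v) = -33 + v
M(70) - 44797 = (-33 + 70) - 44797 = 37 - 44797 = -44760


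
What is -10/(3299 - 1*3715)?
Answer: 5/208 ≈ 0.024038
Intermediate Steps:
-10/(3299 - 1*3715) = -10/(3299 - 3715) = -10/(-416) = -10*(-1/416) = 5/208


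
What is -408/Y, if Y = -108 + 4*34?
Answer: -102/7 ≈ -14.571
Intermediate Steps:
Y = 28 (Y = -108 + 136 = 28)
-408/Y = -408/28 = -408*1/28 = -102/7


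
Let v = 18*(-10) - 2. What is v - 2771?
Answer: -2953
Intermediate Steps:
v = -182 (v = -180 - 2 = -182)
v - 2771 = -182 - 2771 = -2953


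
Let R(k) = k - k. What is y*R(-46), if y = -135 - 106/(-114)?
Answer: 0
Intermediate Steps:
R(k) = 0
y = -7642/57 (y = -135 - 106*(-1/114) = -135 + 53/57 = -7642/57 ≈ -134.07)
y*R(-46) = -7642/57*0 = 0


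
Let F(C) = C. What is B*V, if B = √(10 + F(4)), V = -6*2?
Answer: -12*√14 ≈ -44.900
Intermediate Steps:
V = -12
B = √14 (B = √(10 + 4) = √14 ≈ 3.7417)
B*V = √14*(-12) = -12*√14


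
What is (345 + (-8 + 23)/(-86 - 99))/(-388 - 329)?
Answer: -4254/8843 ≈ -0.48106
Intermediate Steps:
(345 + (-8 + 23)/(-86 - 99))/(-388 - 329) = (345 + 15/(-185))/(-717) = (345 + 15*(-1/185))*(-1/717) = (345 - 3/37)*(-1/717) = (12762/37)*(-1/717) = -4254/8843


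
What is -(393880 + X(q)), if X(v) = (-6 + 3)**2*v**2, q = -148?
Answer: -591016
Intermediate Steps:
X(v) = 9*v**2 (X(v) = (-3)**2*v**2 = 9*v**2)
-(393880 + X(q)) = -(393880 + 9*(-148)**2) = -(393880 + 9*21904) = -(393880 + 197136) = -1*591016 = -591016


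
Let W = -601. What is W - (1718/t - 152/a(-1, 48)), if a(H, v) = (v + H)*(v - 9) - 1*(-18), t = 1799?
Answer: -2004205919/3329949 ≈ -601.87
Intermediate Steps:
a(H, v) = 18 + (-9 + v)*(H + v) (a(H, v) = (H + v)*(-9 + v) + 18 = (-9 + v)*(H + v) + 18 = 18 + (-9 + v)*(H + v))
W - (1718/t - 152/a(-1, 48)) = -601 - (1718/1799 - 152/(18 + 48**2 - 9*(-1) - 9*48 - 1*48)) = -601 - (1718*(1/1799) - 152/(18 + 2304 + 9 - 432 - 48)) = -601 - (1718/1799 - 152/1851) = -601 - 1*2906570/3329949 = -601 - 2906570/3329949 = -2004205919/3329949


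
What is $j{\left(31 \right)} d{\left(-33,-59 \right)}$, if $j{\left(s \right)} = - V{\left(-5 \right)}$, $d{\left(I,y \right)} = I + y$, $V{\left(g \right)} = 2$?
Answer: $184$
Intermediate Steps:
$j{\left(s \right)} = -2$ ($j{\left(s \right)} = \left(-1\right) 2 = -2$)
$j{\left(31 \right)} d{\left(-33,-59 \right)} = - 2 \left(-33 - 59\right) = \left(-2\right) \left(-92\right) = 184$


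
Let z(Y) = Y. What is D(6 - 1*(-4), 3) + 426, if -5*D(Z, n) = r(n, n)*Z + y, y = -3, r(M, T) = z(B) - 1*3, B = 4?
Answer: 2123/5 ≈ 424.60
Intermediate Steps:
r(M, T) = 1 (r(M, T) = 4 - 1*3 = 4 - 3 = 1)
D(Z, n) = ⅗ - Z/5 (D(Z, n) = -(1*Z - 3)/5 = -(Z - 3)/5 = -(-3 + Z)/5 = ⅗ - Z/5)
D(6 - 1*(-4), 3) + 426 = (⅗ - (6 - 1*(-4))/5) + 426 = (⅗ - (6 + 4)/5) + 426 = (⅗ - ⅕*10) + 426 = (⅗ - 2) + 426 = -7/5 + 426 = 2123/5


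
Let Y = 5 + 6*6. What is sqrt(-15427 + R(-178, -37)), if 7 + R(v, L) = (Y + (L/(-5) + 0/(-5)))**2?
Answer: I*sqrt(327286)/5 ≈ 114.42*I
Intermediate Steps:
Y = 41 (Y = 5 + 36 = 41)
R(v, L) = -7 + (41 - L/5)**2 (R(v, L) = -7 + (41 + (L/(-5) + 0/(-5)))**2 = -7 + (41 + (L*(-1/5) + 0*(-1/5)))**2 = -7 + (41 + (-L/5 + 0))**2 = -7 + (41 - L/5)**2)
sqrt(-15427 + R(-178, -37)) = sqrt(-15427 + (-7 + (-205 - 37)**2/25)) = sqrt(-15427 + (-7 + (1/25)*(-242)**2)) = sqrt(-15427 + (-7 + (1/25)*58564)) = sqrt(-15427 + (-7 + 58564/25)) = sqrt(-15427 + 58389/25) = sqrt(-327286/25) = I*sqrt(327286)/5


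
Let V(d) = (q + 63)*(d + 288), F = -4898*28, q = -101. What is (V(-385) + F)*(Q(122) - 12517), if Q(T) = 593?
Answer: 1591353192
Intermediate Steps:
F = -137144
V(d) = -10944 - 38*d (V(d) = (-101 + 63)*(d + 288) = -38*(288 + d) = -10944 - 38*d)
(V(-385) + F)*(Q(122) - 12517) = ((-10944 - 38*(-385)) - 137144)*(593 - 12517) = ((-10944 + 14630) - 137144)*(-11924) = (3686 - 137144)*(-11924) = -133458*(-11924) = 1591353192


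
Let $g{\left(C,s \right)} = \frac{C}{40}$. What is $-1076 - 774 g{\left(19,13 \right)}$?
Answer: $- \frac{28873}{20} \approx -1443.7$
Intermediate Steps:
$g{\left(C,s \right)} = \frac{C}{40}$ ($g{\left(C,s \right)} = C \frac{1}{40} = \frac{C}{40}$)
$-1076 - 774 g{\left(19,13 \right)} = -1076 - 774 \cdot \frac{1}{40} \cdot 19 = -1076 - \frac{7353}{20} = - \frac{28873}{20}$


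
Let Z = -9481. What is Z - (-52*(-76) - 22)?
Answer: -13411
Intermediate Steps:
Z - (-52*(-76) - 22) = -9481 - (-52*(-76) - 22) = -9481 - (3952 - 22) = -9481 - 1*3930 = -9481 - 3930 = -13411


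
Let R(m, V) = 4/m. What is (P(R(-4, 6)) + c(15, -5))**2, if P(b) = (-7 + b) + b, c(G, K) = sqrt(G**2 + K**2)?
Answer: 331 - 90*sqrt(10) ≈ 46.395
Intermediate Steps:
P(b) = -7 + 2*b
(P(R(-4, 6)) + c(15, -5))**2 = ((-7 + 2*(4/(-4))) + sqrt(15**2 + (-5)**2))**2 = ((-7 + 2*(4*(-1/4))) + sqrt(225 + 25))**2 = ((-7 + 2*(-1)) + sqrt(250))**2 = ((-7 - 2) + 5*sqrt(10))**2 = (-9 + 5*sqrt(10))**2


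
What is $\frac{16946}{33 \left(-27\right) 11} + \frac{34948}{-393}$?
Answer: $- \frac{116395042}{1283931} \approx -90.655$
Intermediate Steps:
$\frac{16946}{33 \left(-27\right) 11} + \frac{34948}{-393} = \frac{16946}{\left(-891\right) 11} + 34948 \left(- \frac{1}{393}\right) = \frac{16946}{-9801} - \frac{34948}{393} = 16946 \left(- \frac{1}{9801}\right) - \frac{34948}{393} = - \frac{16946}{9801} - \frac{34948}{393} = - \frac{116395042}{1283931}$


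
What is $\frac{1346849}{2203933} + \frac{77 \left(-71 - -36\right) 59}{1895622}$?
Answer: $\frac{2202680228413}{4177823881326} \approx 0.52723$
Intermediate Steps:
$\frac{1346849}{2203933} + \frac{77 \left(-71 - -36\right) 59}{1895622} = 1346849 \cdot \frac{1}{2203933} + 77 \left(-71 + 36\right) 59 \cdot \frac{1}{1895622} = \frac{1346849}{2203933} + 77 \left(-35\right) 59 \cdot \frac{1}{1895622} = \frac{1346849}{2203933} + \left(-2695\right) 59 \cdot \frac{1}{1895622} = \frac{1346849}{2203933} - \frac{159005}{1895622} = \frac{2202680228413}{4177823881326}$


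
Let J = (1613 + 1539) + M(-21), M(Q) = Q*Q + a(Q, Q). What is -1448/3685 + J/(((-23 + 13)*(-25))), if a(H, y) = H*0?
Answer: 2575641/184250 ≈ 13.979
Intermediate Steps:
a(H, y) = 0
M(Q) = Q² (M(Q) = Q*Q + 0 = Q² + 0 = Q²)
J = 3593 (J = (1613 + 1539) + (-21)² = 3152 + 441 = 3593)
-1448/3685 + J/(((-23 + 13)*(-25))) = -1448/3685 + 3593/(((-23 + 13)*(-25))) = -1448*1/3685 + 3593/((-10*(-25))) = -1448/3685 + 3593/250 = 2575641/184250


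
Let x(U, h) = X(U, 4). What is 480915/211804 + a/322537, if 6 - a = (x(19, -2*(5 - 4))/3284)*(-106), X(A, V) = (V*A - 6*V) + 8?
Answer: 127349055707319/56086308560108 ≈ 2.2706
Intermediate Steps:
X(A, V) = 8 - 6*V + A*V (X(A, V) = (A*V - 6*V) + 8 = (-6*V + A*V) + 8 = 8 - 6*V + A*V)
x(U, h) = -16 + 4*U (x(U, h) = 8 - 6*4 + U*4 = 8 - 24 + 4*U = -16 + 4*U)
a = 6516/821 (a = 6 - (-16 + 4*19)/3284*(-106) = 6 - (-16 + 76)*(1/3284)*(-106) = 6 - 60*(1/3284)*(-106) = 6 - 15*(-106)/821 = 6 - 1*(-1590/821) = 6 + 1590/821 = 6516/821 ≈ 7.9367)
480915/211804 + a/322537 = 480915/211804 + (6516/821)/322537 = 480915*(1/211804) + (6516/821)*(1/322537) = 480915/211804 + 6516/264802877 = 127349055707319/56086308560108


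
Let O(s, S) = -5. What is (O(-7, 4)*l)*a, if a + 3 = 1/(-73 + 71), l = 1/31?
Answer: 35/62 ≈ 0.56452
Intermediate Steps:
l = 1/31 ≈ 0.032258
a = -7/2 (a = -3 + 1/(-73 + 71) = -3 + 1/(-2) = -3 - ½ = -7/2 ≈ -3.5000)
(O(-7, 4)*l)*a = -5*1/31*(-7/2) = -5/31*(-7/2) = 35/62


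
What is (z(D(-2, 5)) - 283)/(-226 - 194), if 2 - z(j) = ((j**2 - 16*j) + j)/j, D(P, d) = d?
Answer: 271/420 ≈ 0.64524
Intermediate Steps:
z(j) = 2 - (j**2 - 15*j)/j (z(j) = 2 - ((j**2 - 16*j) + j)/j = 2 - (j**2 - 15*j)/j)
(z(D(-2, 5)) - 283)/(-226 - 194) = ((17 - 1*5) - 283)/(-226 - 194) = ((17 - 5) - 283)/(-420) = (12 - 283)*(-1/420) = -271*(-1/420) = 271/420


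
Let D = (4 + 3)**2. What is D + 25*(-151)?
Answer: -3726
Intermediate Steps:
D = 49 (D = 7**2 = 49)
D + 25*(-151) = 49 + 25*(-151) = 49 - 3775 = -3726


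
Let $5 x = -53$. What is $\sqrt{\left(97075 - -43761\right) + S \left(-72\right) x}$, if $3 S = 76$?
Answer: $\frac{2 \sqrt{1001065}}{5} \approx 400.21$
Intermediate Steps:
$x = - \frac{53}{5}$ ($x = \frac{1}{5} \left(-53\right) = - \frac{53}{5} \approx -10.6$)
$S = \frac{76}{3}$ ($S = \frac{1}{3} \cdot 76 = \frac{76}{3} \approx 25.333$)
$\sqrt{\left(97075 - -43761\right) + S \left(-72\right) x} = \sqrt{\left(97075 - -43761\right) + \frac{76}{3} \left(-72\right) \left(- \frac{53}{5}\right)} = \sqrt{\left(97075 + 43761\right) - - \frac{96672}{5}} = \sqrt{140836 + \frac{96672}{5}} = \sqrt{\frac{800852}{5}} = \frac{2 \sqrt{1001065}}{5}$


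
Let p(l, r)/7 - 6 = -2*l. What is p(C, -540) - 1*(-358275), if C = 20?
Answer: 358037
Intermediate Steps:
p(l, r) = 42 - 14*l (p(l, r) = 42 + 7*(-2*l) = 42 - 14*l)
p(C, -540) - 1*(-358275) = (42 - 14*20) - 1*(-358275) = (42 - 280) + 358275 = -238 + 358275 = 358037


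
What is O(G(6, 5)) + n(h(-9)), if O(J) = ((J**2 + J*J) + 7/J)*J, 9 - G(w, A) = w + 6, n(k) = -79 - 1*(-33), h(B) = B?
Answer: -93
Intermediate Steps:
n(k) = -46 (n(k) = -79 + 33 = -46)
G(w, A) = 3 - w (G(w, A) = 9 - (w + 6) = 9 - (6 + w) = 9 + (-6 - w) = 3 - w)
O(J) = J*(2*J**2 + 7/J) (O(J) = ((J**2 + J**2) + 7/J)*J = (2*J**2 + 7/J)*J = J*(2*J**2 + 7/J))
O(G(6, 5)) + n(h(-9)) = (7 + 2*(3 - 1*6)**3) - 46 = (7 + 2*(3 - 6)**3) - 46 = (7 + 2*(-3)**3) - 46 = (7 + 2*(-27)) - 46 = (7 - 54) - 46 = -47 - 46 = -93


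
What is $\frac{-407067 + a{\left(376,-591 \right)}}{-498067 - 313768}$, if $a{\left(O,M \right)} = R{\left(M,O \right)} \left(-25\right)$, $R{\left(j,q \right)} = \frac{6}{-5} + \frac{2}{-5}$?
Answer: $\frac{407027}{811835} \approx 0.50137$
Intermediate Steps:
$R{\left(j,q \right)} = - \frac{8}{5}$ ($R{\left(j,q \right)} = 6 \left(- \frac{1}{5}\right) + 2 \left(- \frac{1}{5}\right) = - \frac{6}{5} - \frac{2}{5} = - \frac{8}{5}$)
$a{\left(O,M \right)} = 40$ ($a{\left(O,M \right)} = \left(- \frac{8}{5}\right) \left(-25\right) = 40$)
$\frac{-407067 + a{\left(376,-591 \right)}}{-498067 - 313768} = \frac{-407067 + 40}{-498067 - 313768} = - \frac{407027}{-811835} = \left(-407027\right) \left(- \frac{1}{811835}\right) = \frac{407027}{811835}$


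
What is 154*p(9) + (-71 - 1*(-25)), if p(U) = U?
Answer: 1340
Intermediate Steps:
154*p(9) + (-71 - 1*(-25)) = 154*9 + (-71 - 1*(-25)) = 1386 + (-71 + 25) = 1386 - 46 = 1340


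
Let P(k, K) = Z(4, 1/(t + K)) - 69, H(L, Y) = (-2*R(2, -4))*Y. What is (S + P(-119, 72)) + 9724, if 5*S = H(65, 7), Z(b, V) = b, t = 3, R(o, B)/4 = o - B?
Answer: 47959/5 ≈ 9591.8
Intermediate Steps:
R(o, B) = -4*B + 4*o (R(o, B) = 4*(o - B) = -4*B + 4*o)
H(L, Y) = -48*Y (H(L, Y) = (-2*(-4*(-4) + 4*2))*Y = (-2*(16 + 8))*Y = (-2*24)*Y = -48*Y)
P(k, K) = -65 (P(k, K) = 4 - 69 = -65)
S = -336/5 (S = (-48*7)/5 = (⅕)*(-336) = -336/5 ≈ -67.200)
(S + P(-119, 72)) + 9724 = (-336/5 - 65) + 9724 = -661/5 + 9724 = 47959/5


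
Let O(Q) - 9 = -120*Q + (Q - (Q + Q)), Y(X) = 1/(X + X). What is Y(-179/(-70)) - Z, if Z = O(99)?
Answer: 2142665/179 ≈ 11970.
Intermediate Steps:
Y(X) = 1/(2*X)
O(Q) = 9 - 121*Q (O(Q) = 9 + (-120*Q + (Q - (Q + Q))) = 9 + (-120*Q + (Q - 2*Q)) = 9 + (-120*Q - Q) = 9 - 121*Q)
Z = -11970 (Z = 9 - 121*99 = 9 - 11979 = -11970)
Y(-179/(-70)) - Z = 1/(2*((-179/(-70)))) - 1*(-11970) = 1/(2*((-179*(-1/70)))) + 11970 = 1/(2*(179/70)) + 11970 = (½)*(70/179) + 11970 = 35/179 + 11970 = 2142665/179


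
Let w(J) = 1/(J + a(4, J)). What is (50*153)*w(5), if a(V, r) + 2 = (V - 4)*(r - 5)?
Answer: 2550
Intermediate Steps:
a(V, r) = -2 + (-5 + r)*(-4 + V) (a(V, r) = -2 + (V - 4)*(r - 5) = -2 + (-4 + V)*(-5 + r) = -2 + (-5 + r)*(-4 + V))
w(J) = 1/(-2 + J) (w(J) = 1/(J + (18 - 5*4 - 4*J + 4*J)) = 1/(J + (18 - 20 - 4*J + 4*J)) = 1/(J - 2) = 1/(-2 + J))
(50*153)*w(5) = (50*153)/(-2 + 5) = 7650/3 = 7650*(⅓) = 2550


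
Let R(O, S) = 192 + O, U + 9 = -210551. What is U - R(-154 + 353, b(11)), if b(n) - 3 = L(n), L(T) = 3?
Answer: -210951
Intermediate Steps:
b(n) = 6 (b(n) = 3 + 3 = 6)
U = -210560 (U = -9 - 210551 = -210560)
U - R(-154 + 353, b(11)) = -210560 - (192 + (-154 + 353)) = -210560 - (192 + 199) = -210560 - 1*391 = -210560 - 391 = -210951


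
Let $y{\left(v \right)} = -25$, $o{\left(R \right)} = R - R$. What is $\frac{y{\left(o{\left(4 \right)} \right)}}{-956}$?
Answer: $\frac{25}{956} \approx 0.026151$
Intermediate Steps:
$o{\left(R \right)} = 0$
$\frac{y{\left(o{\left(4 \right)} \right)}}{-956} = - \frac{25}{-956} = \left(-25\right) \left(- \frac{1}{956}\right) = \frac{25}{956}$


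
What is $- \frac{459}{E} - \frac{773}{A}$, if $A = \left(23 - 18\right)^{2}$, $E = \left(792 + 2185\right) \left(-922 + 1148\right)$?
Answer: $- \frac{520087421}{16820050} \approx -30.921$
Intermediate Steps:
$E = 672802$ ($E = 2977 \cdot 226 = 672802$)
$A = 25$ ($A = 5^{2} = 25$)
$- \frac{459}{E} - \frac{773}{A} = - \frac{459}{672802} - \frac{773}{25} = - \frac{520087421}{16820050}$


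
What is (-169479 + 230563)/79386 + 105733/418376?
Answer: 16974899761/16606598568 ≈ 1.0222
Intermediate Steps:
(-169479 + 230563)/79386 + 105733/418376 = 61084*(1/79386) + 105733*(1/418376) = 30542/39693 + 105733/418376 = 16974899761/16606598568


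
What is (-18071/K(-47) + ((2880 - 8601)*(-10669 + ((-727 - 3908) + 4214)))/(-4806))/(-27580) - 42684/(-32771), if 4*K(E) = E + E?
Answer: 59657218251413/34026268904460 ≈ 1.7533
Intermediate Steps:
K(E) = E/2 (K(E) = (E + E)/4 = (2*E)/4 = E/2)
(-18071/K(-47) + ((2880 - 8601)*(-10669 + ((-727 - 3908) + 4214)))/(-4806))/(-27580) - 42684/(-32771) = (-18071/((½)*(-47)) + ((2880 - 8601)*(-10669 + ((-727 - 3908) + 4214)))/(-4806))/(-27580) - 42684/(-32771) = (-18071/(-47/2) - 5721*(-10669 + (-4635 + 4214))*(-1/4806))*(-1/27580) - 42684*(-1/32771) = (-18071*(-2/47) - 5721*(-10669 - 421)*(-1/4806))*(-1/27580) + 42684/32771 = (36142/47 - 5721*(-11090)*(-1/4806))*(-1/27580) + 42684/32771 = (36142/47 + 63445890*(-1/4806))*(-1/27580) + 42684/32771 = (36142/47 - 10574315/801)*(-1/27580) + 42684/32771 = -468043063/37647*(-1/27580) + 42684/32771 = 468043063/1038304260 + 42684/32771 = 59657218251413/34026268904460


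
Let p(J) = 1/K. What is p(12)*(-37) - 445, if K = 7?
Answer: -3152/7 ≈ -450.29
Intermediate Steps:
p(J) = 1/7
p(12)*(-37) - 445 = (1/7)*(-37) - 445 = -37/7 - 445 = -3152/7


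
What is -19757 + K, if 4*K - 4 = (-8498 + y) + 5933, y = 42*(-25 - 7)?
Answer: -82933/4 ≈ -20733.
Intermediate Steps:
y = -1344 (y = 42*(-32) = -1344)
K = -3905/4 (K = 1 + ((-8498 - 1344) + 5933)/4 = 1 + (-9842 + 5933)/4 = 1 + (1/4)*(-3909) = 1 - 3909/4 = -3905/4 ≈ -976.25)
-19757 + K = -19757 - 3905/4 = -82933/4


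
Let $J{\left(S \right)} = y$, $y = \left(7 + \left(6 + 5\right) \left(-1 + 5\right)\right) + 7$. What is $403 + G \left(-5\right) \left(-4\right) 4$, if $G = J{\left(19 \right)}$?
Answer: $5043$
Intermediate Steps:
$y = 58$ ($y = \left(7 + 11 \cdot 4\right) + 7 = \left(7 + 44\right) + 7 = 51 + 7 = 58$)
$J{\left(S \right)} = 58$
$G = 58$
$403 + G \left(-5\right) \left(-4\right) 4 = 403 + 58 \left(-5\right) \left(-4\right) 4 = 403 + 58 \cdot 20 \cdot 4 = 403 + 58 \cdot 80 = 403 + 4640 = 5043$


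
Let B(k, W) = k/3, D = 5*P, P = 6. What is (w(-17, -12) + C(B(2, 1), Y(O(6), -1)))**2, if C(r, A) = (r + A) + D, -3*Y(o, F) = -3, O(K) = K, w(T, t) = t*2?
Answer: 529/9 ≈ 58.778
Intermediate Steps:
w(T, t) = 2*t
D = 30 (D = 5*6 = 30)
Y(o, F) = 1 (Y(o, F) = -1/3*(-3) = 1)
B(k, W) = k/3 (B(k, W) = k*(1/3) = k/3)
C(r, A) = 30 + A + r (C(r, A) = (r + A) + 30 = (A + r) + 30 = 30 + A + r)
(w(-17, -12) + C(B(2, 1), Y(O(6), -1)))**2 = (2*(-12) + (30 + 1 + (1/3)*2))**2 = (-24 + (30 + 1 + 2/3))**2 = (-24 + 95/3)**2 = (23/3)**2 = 529/9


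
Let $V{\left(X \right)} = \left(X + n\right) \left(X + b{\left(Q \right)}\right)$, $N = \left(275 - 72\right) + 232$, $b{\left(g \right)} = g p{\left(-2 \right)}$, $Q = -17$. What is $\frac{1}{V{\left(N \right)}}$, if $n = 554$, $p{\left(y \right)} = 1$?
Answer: $\frac{1}{413402} \approx 2.419 \cdot 10^{-6}$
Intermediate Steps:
$b{\left(g \right)} = g$ ($b{\left(g \right)} = g 1 = g$)
$N = 435$ ($N = 203 + 232 = 435$)
$V{\left(X \right)} = \left(-17 + X\right) \left(554 + X\right)$ ($V{\left(X \right)} = \left(X + 554\right) \left(X - 17\right) = \left(554 + X\right) \left(-17 + X\right) = \left(-17 + X\right) \left(554 + X\right)$)
$\frac{1}{V{\left(N \right)}} = \frac{1}{-9418 + 435^{2} + 537 \cdot 435} = \frac{1}{-9418 + 189225 + 233595} = \frac{1}{413402}$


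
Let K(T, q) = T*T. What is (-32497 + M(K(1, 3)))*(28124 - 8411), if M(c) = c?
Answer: -640593648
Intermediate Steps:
K(T, q) = T²
(-32497 + M(K(1, 3)))*(28124 - 8411) = (-32497 + 1²)*(28124 - 8411) = (-32497 + 1)*19713 = -32496*19713 = -640593648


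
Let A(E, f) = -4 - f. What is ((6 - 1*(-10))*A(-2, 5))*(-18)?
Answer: 2592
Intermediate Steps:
((6 - 1*(-10))*A(-2, 5))*(-18) = ((6 - 1*(-10))*(-4 - 1*5))*(-18) = ((6 + 10)*(-4 - 5))*(-18) = (16*(-9))*(-18) = -144*(-18) = 2592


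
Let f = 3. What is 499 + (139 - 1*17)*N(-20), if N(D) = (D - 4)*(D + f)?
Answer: 50275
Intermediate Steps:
N(D) = (-4 + D)*(3 + D) (N(D) = (D - 4)*(D + 3) = (-4 + D)*(3 + D))
499 + (139 - 1*17)*N(-20) = 499 + (139 - 1*17)*(-12 + (-20)**2 - 1*(-20)) = 499 + (139 - 17)*(-12 + 400 + 20) = 499 + 122*408 = 499 + 49776 = 50275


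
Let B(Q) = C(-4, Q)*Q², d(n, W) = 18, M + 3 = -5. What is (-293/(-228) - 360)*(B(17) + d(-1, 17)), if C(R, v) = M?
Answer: 93809689/114 ≈ 8.2289e+5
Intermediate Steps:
M = -8 (M = -3 - 5 = -8)
C(R, v) = -8
B(Q) = -8*Q²
(-293/(-228) - 360)*(B(17) + d(-1, 17)) = (-293/(-228) - 360)*(-8*17² + 18) = (-293*(-1/228) - 360)*(-8*289 + 18) = (293/228 - 360)*(-2312 + 18) = -81787/228*(-2294) = 93809689/114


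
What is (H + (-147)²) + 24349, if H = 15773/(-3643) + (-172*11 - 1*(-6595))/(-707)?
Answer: 118341186218/2575601 ≈ 45947.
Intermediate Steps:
H = -28284540/2575601 (H = 15773*(-1/3643) + (-1892 + 6595)*(-1/707) = -15773/3643 + 4703*(-1/707) = -15773/3643 - 4703/707 = -28284540/2575601 ≈ -10.982)
(H + (-147)²) + 24349 = (-28284540/2575601 + (-147)²) + 24349 = (-28284540/2575601 + 21609) + 24349 = 55627877469/2575601 + 24349 = 118341186218/2575601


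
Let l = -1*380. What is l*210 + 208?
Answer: -79592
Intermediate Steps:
l = -380
l*210 + 208 = -380*210 + 208 = -79800 + 208 = -79592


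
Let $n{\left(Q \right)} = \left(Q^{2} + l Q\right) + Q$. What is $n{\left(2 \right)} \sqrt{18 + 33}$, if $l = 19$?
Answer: $44 \sqrt{51} \approx 314.22$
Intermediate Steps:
$n{\left(Q \right)} = Q^{2} + 20 Q$ ($n{\left(Q \right)} = \left(Q^{2} + 19 Q\right) + Q = Q^{2} + 20 Q$)
$n{\left(2 \right)} \sqrt{18 + 33} = 2 \left(20 + 2\right) \sqrt{18 + 33} = 2 \cdot 22 \sqrt{51} = 44 \sqrt{51}$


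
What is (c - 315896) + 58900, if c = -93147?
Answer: -350143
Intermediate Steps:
(c - 315896) + 58900 = (-93147 - 315896) + 58900 = -409043 + 58900 = -350143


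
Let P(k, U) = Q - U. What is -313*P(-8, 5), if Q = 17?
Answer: -3756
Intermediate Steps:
P(k, U) = 17 - U
-313*P(-8, 5) = -313*(17 - 1*5) = -313*(17 - 5) = -313*12 = -3756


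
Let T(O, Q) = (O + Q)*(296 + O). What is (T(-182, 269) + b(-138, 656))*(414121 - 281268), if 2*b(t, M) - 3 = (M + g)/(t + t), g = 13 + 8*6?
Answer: 242449949497/184 ≈ 1.3177e+9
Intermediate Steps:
T(O, Q) = (296 + O)*(O + Q)
g = 61 (g = 13 + 48 = 61)
b(t, M) = 3/2 + (61 + M)/(4*t) (b(t, M) = 3/2 + ((M + 61)/(t + t))/2 = 3/2 + ((61 + M)/((2*t)))/2 = 3/2 + ((61 + M)*(1/(2*t)))/2 = 3/2 + ((61 + M)/(2*t))/2 = 3/2 + (61 + M)/(4*t))
(T(-182, 269) + b(-138, 656))*(414121 - 281268) = (((-182)² + 296*(-182) + 296*269 - 182*269) + (¼)*(61 + 656 + 6*(-138))/(-138))*(414121 - 281268) = ((33124 - 53872 + 79624 - 48958) + (¼)*(-1/138)*(61 + 656 - 828))*132853 = (9918 + (¼)*(-1/138)*(-111))*132853 = (9918 + 37/184)*132853 = (1824949/184)*132853 = 242449949497/184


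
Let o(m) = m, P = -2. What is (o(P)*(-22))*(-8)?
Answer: -352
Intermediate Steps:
(o(P)*(-22))*(-8) = -2*(-22)*(-8) = 44*(-8) = -352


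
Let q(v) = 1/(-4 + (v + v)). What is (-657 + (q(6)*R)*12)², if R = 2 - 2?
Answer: 431649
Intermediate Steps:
R = 0
q(v) = 1/(-4 + 2*v)
(-657 + (q(6)*R)*12)² = (-657 + ((1/(2*(-2 + 6)))*0)*12)² = (-657 + (((½)/4)*0)*12)² = (-657 + (((½)*(¼))*0)*12)² = (-657 + ((⅛)*0)*12)² = (-657 + 0*12)² = (-657 + 0)² = (-657)² = 431649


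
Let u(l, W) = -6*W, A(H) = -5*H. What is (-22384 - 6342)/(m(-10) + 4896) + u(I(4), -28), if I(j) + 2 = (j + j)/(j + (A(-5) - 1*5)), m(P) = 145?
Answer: 818162/5041 ≈ 162.30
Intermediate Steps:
I(j) = -2 + 2*j/(20 + j) (I(j) = -2 + (j + j)/(j + (-5*(-5) - 1*5)) = -2 + (2*j)/(j + (25 - 5)) = -2 + (2*j)/(j + 20) = -2 + (2*j)/(20 + j) = -2 + 2*j/(20 + j))
(-22384 - 6342)/(m(-10) + 4896) + u(I(4), -28) = (-22384 - 6342)/(145 + 4896) - 6*(-28) = -28726/5041 + 168 = 818162/5041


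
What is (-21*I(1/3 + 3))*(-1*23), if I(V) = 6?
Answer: 2898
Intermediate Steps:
(-21*I(1/3 + 3))*(-1*23) = (-21*6)*(-1*23) = -126*(-23) = 2898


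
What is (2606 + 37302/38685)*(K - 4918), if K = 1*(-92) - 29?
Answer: -169395075356/12895 ≈ -1.3136e+7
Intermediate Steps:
K = -121 (K = -92 - 29 = -121)
(2606 + 37302/38685)*(K - 4918) = (2606 + 37302/38685)*(-121 - 4918) = (2606 + 37302*(1/38685))*(-5039) = (2606 + 12434/12895)*(-5039) = (33616804/12895)*(-5039) = -169395075356/12895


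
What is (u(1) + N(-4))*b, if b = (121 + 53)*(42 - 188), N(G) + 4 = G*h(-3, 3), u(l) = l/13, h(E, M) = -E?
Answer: 5258628/13 ≈ 4.0451e+5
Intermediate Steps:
u(l) = l/13 (u(l) = l*(1/13) = l/13)
N(G) = -4 + 3*G (N(G) = -4 + G*(-1*(-3)) = -4 + G*3 = -4 + 3*G)
b = -25404 (b = 174*(-146) = -25404)
(u(1) + N(-4))*b = ((1/13)*1 + (-4 + 3*(-4)))*(-25404) = (1/13 + (-4 - 12))*(-25404) = (1/13 - 16)*(-25404) = -207/13*(-25404) = 5258628/13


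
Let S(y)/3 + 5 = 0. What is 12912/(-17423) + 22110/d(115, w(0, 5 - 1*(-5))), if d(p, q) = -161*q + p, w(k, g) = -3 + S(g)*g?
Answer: 32838177/215592202 ≈ 0.15232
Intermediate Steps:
S(y) = -15 (S(y) = -15 + 3*0 = -15 + 0 = -15)
w(k, g) = -3 - 15*g
d(p, q) = p - 161*q
12912/(-17423) + 22110/d(115, w(0, 5 - 1*(-5))) = 12912/(-17423) + 22110/(115 - 161*(-3 - 15*(5 - 1*(-5)))) = 12912*(-1/17423) + 22110/(115 - 161*(-3 - 15*(5 + 5))) = -12912/17423 + 22110/(115 - 161*(-3 - 15*10)) = -12912/17423 + 22110/(115 - 161*(-3 - 150)) = -12912/17423 + 22110/(115 - 161*(-153)) = -12912/17423 + 22110/(115 + 24633) = -12912/17423 + 22110/24748 = -12912/17423 + 22110*(1/24748) = -12912/17423 + 11055/12374 = 32838177/215592202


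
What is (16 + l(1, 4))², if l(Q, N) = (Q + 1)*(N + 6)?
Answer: 1296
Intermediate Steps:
l(Q, N) = (1 + Q)*(6 + N)
(16 + l(1, 4))² = (16 + (6 + 4 + 6*1 + 4*1))² = (16 + (6 + 4 + 6 + 4))² = (16 + 20)² = 36² = 1296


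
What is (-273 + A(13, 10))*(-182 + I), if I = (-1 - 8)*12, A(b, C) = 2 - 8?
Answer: 80910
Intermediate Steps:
A(b, C) = -6
I = -108 (I = -9*12 = -108)
(-273 + A(13, 10))*(-182 + I) = (-273 - 6)*(-182 - 108) = -279*(-290) = 80910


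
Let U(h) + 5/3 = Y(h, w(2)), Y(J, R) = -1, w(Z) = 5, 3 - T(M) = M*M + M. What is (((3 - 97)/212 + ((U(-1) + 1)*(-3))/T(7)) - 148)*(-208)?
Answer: 1637480/53 ≈ 30896.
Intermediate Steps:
T(M) = 3 - M - M² (T(M) = 3 - (M*M + M) = 3 - (M² + M) = 3 - (M + M²) = 3 + (-M - M²) = 3 - M - M²)
U(h) = -8/3 (U(h) = -5/3 - 1 = -8/3)
(((3 - 97)/212 + ((U(-1) + 1)*(-3))/T(7)) - 148)*(-208) = (((3 - 97)/212 + ((-8/3 + 1)*(-3))/(3 - 1*7 - 1*7²)) - 148)*(-208) = ((-94*1/212 + (-5/3*(-3))/(3 - 7 - 1*49)) - 148)*(-208) = ((-47/106 + 5/(3 - 7 - 49)) - 148)*(-208) = ((-47/106 + 5/(-53)) - 148)*(-208) = ((-47/106 + 5*(-1/53)) - 148)*(-208) = ((-47/106 - 5/53) - 148)*(-208) = (-57/106 - 148)*(-208) = -15745/106*(-208) = 1637480/53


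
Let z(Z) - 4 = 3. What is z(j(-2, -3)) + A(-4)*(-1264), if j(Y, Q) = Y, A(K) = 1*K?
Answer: 5063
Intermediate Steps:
A(K) = K
z(Z) = 7 (z(Z) = 4 + 3 = 7)
z(j(-2, -3)) + A(-4)*(-1264) = 7 - 4*(-1264) = 7 + 5056 = 5063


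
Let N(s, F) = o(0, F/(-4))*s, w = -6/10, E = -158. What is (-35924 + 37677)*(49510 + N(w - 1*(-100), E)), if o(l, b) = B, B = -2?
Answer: 432212668/5 ≈ 8.6442e+7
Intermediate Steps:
w = -⅗ (w = -6*⅒ = -⅗ ≈ -0.60000)
o(l, b) = -2
N(s, F) = -2*s
(-35924 + 37677)*(49510 + N(w - 1*(-100), E)) = (-35924 + 37677)*(49510 - 2*(-⅗ - 1*(-100))) = 1753*(49510 - 2*(-⅗ + 100)) = 1753*(49510 - 2*497/5) = 1753*(49510 - 994/5) = 1753*(246556/5) = 432212668/5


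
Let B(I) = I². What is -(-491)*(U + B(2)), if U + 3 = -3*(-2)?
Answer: 3437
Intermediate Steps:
U = 3 (U = -3 - 3*(-2) = -3 + 6 = 3)
-(-491)*(U + B(2)) = -(-491)*(3 + 2²) = -(-491)*(3 + 4) = -(-491)*7 = -491*(-7) = 3437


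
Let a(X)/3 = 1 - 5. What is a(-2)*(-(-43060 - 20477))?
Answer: -762444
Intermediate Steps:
a(X) = -12 (a(X) = 3*(1 - 5) = 3*(-4) = -12)
a(-2)*(-(-43060 - 20477)) = -(-12)*(-43060 - 20477) = -(-12)*(-63537) = -12*63537 = -762444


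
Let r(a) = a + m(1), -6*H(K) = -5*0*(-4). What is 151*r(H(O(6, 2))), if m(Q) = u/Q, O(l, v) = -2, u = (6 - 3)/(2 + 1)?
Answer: 151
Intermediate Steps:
u = 1 (u = 3/3 = 3*(1/3) = 1)
m(Q) = 1/Q
H(K) = 0 (H(K) = -(-5*0)*(-4)/6 = -0*(-4) = -1/6*0 = 0)
r(a) = 1 + a (r(a) = a + 1/1 = a + 1 = 1 + a)
151*r(H(O(6, 2))) = 151*(1 + 0) = 151*1 = 151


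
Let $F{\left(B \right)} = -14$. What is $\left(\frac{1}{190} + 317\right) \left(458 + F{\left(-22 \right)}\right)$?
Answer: $\frac{13371282}{95} \approx 1.4075 \cdot 10^{5}$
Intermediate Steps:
$\left(\frac{1}{190} + 317\right) \left(458 + F{\left(-22 \right)}\right) = \left(\frac{1}{190} + 317\right) \left(458 - 14\right) = \left(\frac{1}{190} + 317\right) 444 = \frac{60231}{190} \cdot 444 = \frac{13371282}{95}$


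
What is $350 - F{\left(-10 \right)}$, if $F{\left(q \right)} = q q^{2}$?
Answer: $1350$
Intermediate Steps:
$F{\left(q \right)} = q^{3}$
$350 - F{\left(-10 \right)} = 350 - \left(-10\right)^{3} = 350 - -1000 = 350 + 1000 = 1350$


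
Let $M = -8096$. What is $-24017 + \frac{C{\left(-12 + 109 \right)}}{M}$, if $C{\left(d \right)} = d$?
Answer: $- \frac{194441729}{8096} \approx -24017.0$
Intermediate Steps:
$-24017 + \frac{C{\left(-12 + 109 \right)}}{M} = -24017 + \frac{-12 + 109}{-8096} = -24017 + 97 \left(- \frac{1}{8096}\right) = -24017 - \frac{97}{8096} = - \frac{194441729}{8096}$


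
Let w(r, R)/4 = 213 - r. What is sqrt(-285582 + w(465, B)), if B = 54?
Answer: I*sqrt(286590) ≈ 535.34*I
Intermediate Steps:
w(r, R) = 852 - 4*r (w(r, R) = 4*(213 - r) = 852 - 4*r)
sqrt(-285582 + w(465, B)) = sqrt(-285582 + (852 - 4*465)) = sqrt(-285582 + (852 - 1860)) = sqrt(-285582 - 1008) = sqrt(-286590) = I*sqrt(286590)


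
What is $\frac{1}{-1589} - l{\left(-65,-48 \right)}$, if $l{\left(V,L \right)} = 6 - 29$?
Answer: $\frac{36546}{1589} \approx 22.999$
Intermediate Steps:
$l{\left(V,L \right)} = -23$
$\frac{1}{-1589} - l{\left(-65,-48 \right)} = \frac{1}{-1589} - -23 = - \frac{1}{1589} + 23 = \frac{36546}{1589}$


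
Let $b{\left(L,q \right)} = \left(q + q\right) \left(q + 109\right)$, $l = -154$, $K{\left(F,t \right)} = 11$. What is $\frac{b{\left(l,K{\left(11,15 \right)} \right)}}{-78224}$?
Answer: $- \frac{165}{4889} \approx -0.033749$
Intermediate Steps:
$b{\left(L,q \right)} = 2 q \left(109 + q\right)$
$\frac{b{\left(l,K{\left(11,15 \right)} \right)}}{-78224} = \frac{2 \cdot 11 \left(109 + 11\right)}{-78224} = 2 \cdot 11 \cdot 120 \left(- \frac{1}{78224}\right) = 2640 \left(- \frac{1}{78224}\right) = - \frac{165}{4889}$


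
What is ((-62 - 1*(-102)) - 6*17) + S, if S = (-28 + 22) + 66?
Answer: -2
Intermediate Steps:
S = 60 (S = -6 + 66 = 60)
((-62 - 1*(-102)) - 6*17) + S = ((-62 - 1*(-102)) - 6*17) + 60 = ((-62 + 102) - 102) + 60 = (40 - 102) + 60 = -62 + 60 = -2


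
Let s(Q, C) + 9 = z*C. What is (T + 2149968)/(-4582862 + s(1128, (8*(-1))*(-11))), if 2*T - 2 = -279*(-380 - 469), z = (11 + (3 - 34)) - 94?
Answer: -4536809/9185806 ≈ -0.49389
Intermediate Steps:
z = -114 (z = (11 - 31) - 94 = -20 - 94 = -114)
T = 236873/2 (T = 1 + (-279*(-380 - 469))/2 = 1 + (-279*(-849))/2 = 1 + (1/2)*236871 = 1 + 236871/2 = 236873/2 ≈ 1.1844e+5)
s(Q, C) = -9 - 114*C
(T + 2149968)/(-4582862 + s(1128, (8*(-1))*(-11))) = (236873/2 + 2149968)/(-4582862 + (-9 - 114*8*(-1)*(-11))) = 4536809/(2*(-4582862 + (-9 - (-912)*(-11)))) = 4536809/(2*(-4582862 + (-9 - 114*88))) = 4536809/(2*(-4582862 + (-9 - 10032))) = 4536809/(2*(-4582862 - 10041)) = (4536809/2)/(-4592903) = (4536809/2)*(-1/4592903) = -4536809/9185806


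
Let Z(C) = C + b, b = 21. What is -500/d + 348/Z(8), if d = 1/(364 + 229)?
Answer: -296488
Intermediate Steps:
d = 1/593 ≈ 0.0016863
Z(C) = 21 + C (Z(C) = C + 21 = 21 + C)
-500/d + 348/Z(8) = -500/1/593 + 348/(21 + 8) = -500*593 + 348/29 = -296500 + 348*(1/29) = -296500 + 12 = -296488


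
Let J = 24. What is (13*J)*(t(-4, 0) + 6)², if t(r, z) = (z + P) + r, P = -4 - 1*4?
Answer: 11232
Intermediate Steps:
P = -8 (P = -4 - 4 = -8)
t(r, z) = -8 + r + z (t(r, z) = (z - 8) + r = (-8 + z) + r = -8 + r + z)
(13*J)*(t(-4, 0) + 6)² = (13*24)*((-8 - 4 + 0) + 6)² = 312*(-12 + 6)² = 312*(-6)² = 312*36 = 11232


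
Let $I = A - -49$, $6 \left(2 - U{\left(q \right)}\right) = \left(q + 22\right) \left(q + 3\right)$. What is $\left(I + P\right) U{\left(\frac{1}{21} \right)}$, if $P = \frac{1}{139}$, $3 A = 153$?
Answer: $- \frac{169175170}{183897} \approx -919.95$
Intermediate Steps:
$A = 51$ ($A = \frac{1}{3} \cdot 153 = 51$)
$U{\left(q \right)} = 2 - \frac{\left(3 + q\right) \left(22 + q\right)}{6}$ ($U{\left(q \right)} = 2 - \frac{\left(q + 22\right) \left(q + 3\right)}{6} = 2 - \frac{\left(22 + q\right) \left(3 + q\right)}{6} = 2 - \frac{\left(3 + q\right) \left(22 + q\right)}{6}$)
$P = \frac{1}{139} \approx 0.0071942$
$I = 100$ ($I = 51 - -49 = 51 + 49 = 100$)
$\left(I + P\right) U{\left(\frac{1}{21} \right)} = \left(100 + \frac{1}{139}\right) \left(-9 - \frac{25}{6 \cdot 21} - \frac{\left(\frac{1}{21}\right)^{2}}{6}\right) = \frac{13901 \left(-9 - \frac{25}{126} - \frac{1}{6 \cdot 441}\right)}{139} = \frac{13901 \left(-9 - \frac{25}{126} - \frac{1}{2646}\right)}{139} = \frac{13901}{139} \left(- \frac{12170}{1323}\right) = - \frac{169175170}{183897}$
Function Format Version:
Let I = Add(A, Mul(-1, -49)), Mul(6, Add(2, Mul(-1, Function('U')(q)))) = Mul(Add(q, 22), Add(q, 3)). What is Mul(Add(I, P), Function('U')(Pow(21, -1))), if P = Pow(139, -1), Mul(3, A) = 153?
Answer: Rational(-169175170, 183897) ≈ -919.95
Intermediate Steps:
A = 51 (A = Mul(Rational(1, 3), 153) = 51)
Function('U')(q) = Add(2, Mul(Rational(-1, 6), Add(3, q), Add(22, q))) (Function('U')(q) = Add(2, Mul(Rational(-1, 6), Mul(Add(q, 22), Add(q, 3)))) = Add(2, Mul(Rational(-1, 6), Mul(Add(22, q), Add(3, q)))) = Add(2, Mul(Rational(-1, 6), Mul(Add(3, q), Add(22, q)))) = Add(2, Mul(Rational(-1, 6), Add(3, q), Add(22, q))))
P = Rational(1, 139) ≈ 0.0071942
I = 100 (I = Add(51, Mul(-1, -49)) = Add(51, 49) = 100)
Mul(Add(I, P), Function('U')(Pow(21, -1))) = Mul(Add(100, Rational(1, 139)), Add(-9, Mul(Rational(-25, 6), Pow(21, -1)), Mul(Rational(-1, 6), Pow(Pow(21, -1), 2)))) = Mul(Rational(13901, 139), Add(-9, Mul(Rational(-25, 6), Rational(1, 21)), Mul(Rational(-1, 6), Pow(Rational(1, 21), 2)))) = Mul(Rational(13901, 139), Add(-9, Rational(-25, 126), Mul(Rational(-1, 6), Rational(1, 441)))) = Mul(Rational(13901, 139), Add(-9, Rational(-25, 126), Rational(-1, 2646))) = Mul(Rational(13901, 139), Rational(-12170, 1323)) = Rational(-169175170, 183897)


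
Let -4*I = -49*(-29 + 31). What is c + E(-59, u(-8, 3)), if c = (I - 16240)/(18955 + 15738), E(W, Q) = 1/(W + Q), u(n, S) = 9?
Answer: -422734/867325 ≈ -0.48740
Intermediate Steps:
I = 49/2 (I = -(-49)*(-29 + 31)/4 = -(-49)*2/4 = -¼*(-98) = 49/2 ≈ 24.500)
E(W, Q) = 1/(Q + W)
c = -32431/69386 (c = (49/2 - 16240)/(18955 + 15738) = -32431/2/34693 = -32431/2*1/34693 = -32431/69386 ≈ -0.46740)
c + E(-59, u(-8, 3)) = -32431/69386 + 1/(9 - 59) = -32431/69386 + 1/(-50) = -32431/69386 - 1/50 = -422734/867325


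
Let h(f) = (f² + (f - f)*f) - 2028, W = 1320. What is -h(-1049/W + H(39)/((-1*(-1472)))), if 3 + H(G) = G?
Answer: 7474883175839/3686918400 ≈ 2027.4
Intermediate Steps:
H(G) = -3 + G
h(f) = -2028 + f² (h(f) = (f² + 0*f) - 2028 = (f² + 0) - 2028 = f² - 2028 = -2028 + f²)
-h(-1049/W + H(39)/((-1*(-1472)))) = -(-2028 + (-1049/1320 + (-3 + 39)/((-1*(-1472))))²) = -(-2028 + (-1049*1/1320 + 36/1472)²) = -(-2028 + (-1049/1320 + 36*(1/1472))²) = -(-2028 + (-1049/1320 + 9/368)²) = -(-2028 + (-46769/60720)²) = -(-2028 + 2187339361/3686918400) = -1*(-7474883175839/3686918400) = 7474883175839/3686918400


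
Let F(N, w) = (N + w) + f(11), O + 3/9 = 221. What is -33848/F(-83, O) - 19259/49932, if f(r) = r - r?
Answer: -5078248975/20621916 ≈ -246.25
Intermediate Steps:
O = 662/3 (O = -⅓ + 221 = 662/3 ≈ 220.67)
f(r) = 0
F(N, w) = N + w (F(N, w) = (N + w) + 0 = N + w)
-33848/F(-83, O) - 19259/49932 = -33848/(-83 + 662/3) - 19259/49932 = -33848/413/3 - 19259*1/49932 = -33848*3/413 - 19259/49932 = -101544/413 - 19259/49932 = -5078248975/20621916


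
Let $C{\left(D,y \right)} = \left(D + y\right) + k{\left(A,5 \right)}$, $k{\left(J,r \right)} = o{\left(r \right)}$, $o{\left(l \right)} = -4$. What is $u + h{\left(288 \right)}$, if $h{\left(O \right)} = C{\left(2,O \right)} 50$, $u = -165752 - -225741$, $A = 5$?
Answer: $74289$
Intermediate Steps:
$k{\left(J,r \right)} = -4$
$C{\left(D,y \right)} = -4 + D + y$ ($C{\left(D,y \right)} = \left(D + y\right) - 4 = -4 + D + y$)
$u = 59989$ ($u = -165752 + 225741 = 59989$)
$h{\left(O \right)} = -100 + 50 O$ ($h{\left(O \right)} = \left(-4 + 2 + O\right) 50 = \left(-2 + O\right) 50 = -100 + 50 O$)
$u + h{\left(288 \right)} = 59989 + \left(-100 + 50 \cdot 288\right) = 59989 + \left(-100 + 14400\right) = 59989 + 14300 = 74289$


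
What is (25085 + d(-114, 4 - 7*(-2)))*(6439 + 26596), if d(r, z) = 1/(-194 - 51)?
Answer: 40605459168/49 ≈ 8.2868e+8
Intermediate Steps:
d(r, z) = -1/245 (d(r, z) = 1/(-245) = -1/245)
(25085 + d(-114, 4 - 7*(-2)))*(6439 + 26596) = (25085 - 1/245)*(6439 + 26596) = (6145824/245)*33035 = 40605459168/49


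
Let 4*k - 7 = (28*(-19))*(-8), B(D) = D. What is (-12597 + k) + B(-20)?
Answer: -46205/4 ≈ -11551.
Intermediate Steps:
k = 4263/4 (k = 7/4 + ((28*(-19))*(-8))/4 = 7/4 + (-532*(-8))/4 = 7/4 + (1/4)*4256 = 7/4 + 1064 = 4263/4 ≈ 1065.8)
(-12597 + k) + B(-20) = (-12597 + 4263/4) - 20 = -46125/4 - 20 = -46205/4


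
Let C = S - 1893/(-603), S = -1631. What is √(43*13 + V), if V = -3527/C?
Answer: √150196028686/16360 ≈ 23.689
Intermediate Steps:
C = -327200/201 (C = -1631 - 1893/(-603) = -1631 - 1893*(-1)/603 = -1631 - 1*(-631/201) = -1631 + 631/201 = -327200/201 ≈ -1627.9)
V = 708927/327200 (V = -3527/(-327200/201) = -3527*(-201/327200) = 708927/327200 ≈ 2.1666)
√(43*13 + V) = √(43*13 + 708927/327200) = √(559 + 708927/327200) = √(183613727/327200) = √150196028686/16360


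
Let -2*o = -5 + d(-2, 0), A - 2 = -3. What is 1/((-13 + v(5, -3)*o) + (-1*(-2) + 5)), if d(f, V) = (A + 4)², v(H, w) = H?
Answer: -1/16 ≈ -0.062500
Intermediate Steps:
A = -1 (A = 2 - 3 = -1)
d(f, V) = 9 (d(f, V) = (-1 + 4)² = 3² = 9)
o = -2 (o = -(-5 + 9)/2 = -½*4 = -2)
1/((-13 + v(5, -3)*o) + (-1*(-2) + 5)) = 1/((-13 + 5*(-2)) + (-1*(-2) + 5)) = 1/((-13 - 10) + (2 + 5)) = 1/(-23 + 7) = 1/(-16) = -1/16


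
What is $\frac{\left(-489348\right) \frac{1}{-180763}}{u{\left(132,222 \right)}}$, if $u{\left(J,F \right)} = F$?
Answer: $\frac{81558}{6688231} \approx 0.012194$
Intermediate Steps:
$\frac{\left(-489348\right) \frac{1}{-180763}}{u{\left(132,222 \right)}} = \frac{\left(-489348\right) \frac{1}{-180763}}{222} = \left(-489348\right) \left(- \frac{1}{180763}\right) \frac{1}{222} = \frac{489348}{180763} \cdot \frac{1}{222} = \frac{81558}{6688231}$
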